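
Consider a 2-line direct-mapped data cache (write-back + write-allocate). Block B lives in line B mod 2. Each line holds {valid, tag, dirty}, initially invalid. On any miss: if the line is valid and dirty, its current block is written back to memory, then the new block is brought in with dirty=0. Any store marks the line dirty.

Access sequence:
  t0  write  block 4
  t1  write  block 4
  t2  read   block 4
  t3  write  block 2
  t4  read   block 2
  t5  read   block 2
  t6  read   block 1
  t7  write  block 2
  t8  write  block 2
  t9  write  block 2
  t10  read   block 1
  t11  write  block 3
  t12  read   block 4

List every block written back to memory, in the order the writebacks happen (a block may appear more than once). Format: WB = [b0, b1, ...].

WB = [4, 2]

  0 | W B4 → L0 miss [D]
  1 | W B4 → L0 hit [D]
  2 | R B4 → L0 hit [D]
  3 | W B2 → L0 miss wb→B4 [D]
  4 | R B2 → L0 hit [D]
  5 | R B2 → L0 hit [D]
  6 | R B1 → L1 miss [-]
  7 | W B2 → L0 hit [D]
  8 | W B2 → L0 hit [D]
  9 | W B2 → L0 hit [D]
  10 | R B1 → L1 hit [-]
  11 | W B3 → L1 miss [D]
  12 | R B4 → L0 miss wb→B2 [-]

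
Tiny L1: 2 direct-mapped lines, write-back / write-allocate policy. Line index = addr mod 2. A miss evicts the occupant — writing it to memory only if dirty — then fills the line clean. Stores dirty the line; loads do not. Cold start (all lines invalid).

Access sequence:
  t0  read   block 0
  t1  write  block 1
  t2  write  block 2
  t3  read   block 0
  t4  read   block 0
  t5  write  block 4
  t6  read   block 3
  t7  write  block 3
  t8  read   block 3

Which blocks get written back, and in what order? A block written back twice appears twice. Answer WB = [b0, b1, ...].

0: R B0 → L0 miss [-]
1: W B1 → L1 miss [D]
2: W B2 → L0 miss [D]
3: R B0 → L0 miss wb→B2 [-]
4: R B0 → L0 hit [-]
5: W B4 → L0 miss [D]
6: R B3 → L1 miss wb→B1 [-]
7: W B3 → L1 hit [D]
8: R B3 → L1 hit [D]

WB = [2, 1]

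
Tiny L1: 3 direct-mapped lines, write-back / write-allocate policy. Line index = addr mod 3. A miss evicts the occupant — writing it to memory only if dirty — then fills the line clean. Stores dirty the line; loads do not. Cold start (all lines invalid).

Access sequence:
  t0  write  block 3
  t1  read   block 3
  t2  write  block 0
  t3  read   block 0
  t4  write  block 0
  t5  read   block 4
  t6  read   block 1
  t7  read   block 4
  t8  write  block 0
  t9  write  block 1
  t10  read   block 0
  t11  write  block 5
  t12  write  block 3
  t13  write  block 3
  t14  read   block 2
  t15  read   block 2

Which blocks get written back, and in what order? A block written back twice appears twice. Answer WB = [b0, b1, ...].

WB = [3, 0, 5]

0: W B3 -> L0 miss  d=D]
1: R B3 -> L0 hit  d=D]
2: W B0 -> L0 miss wb->B3  d=D]
3: R B0 -> L0 hit  d=D]
4: W B0 -> L0 hit  d=D]
5: R B4 -> L1 miss  d=-]
6: R B1 -> L1 miss  d=-]
7: R B4 -> L1 miss  d=-]
8: W B0 -> L0 hit  d=D]
9: W B1 -> L1 miss  d=D]
10: R B0 -> L0 hit  d=D]
11: W B5 -> L2 miss  d=D]
12: W B3 -> L0 miss wb->B0  d=D]
13: W B3 -> L0 hit  d=D]
14: R B2 -> L2 miss wb->B5  d=-]
15: R B2 -> L2 hit  d=-]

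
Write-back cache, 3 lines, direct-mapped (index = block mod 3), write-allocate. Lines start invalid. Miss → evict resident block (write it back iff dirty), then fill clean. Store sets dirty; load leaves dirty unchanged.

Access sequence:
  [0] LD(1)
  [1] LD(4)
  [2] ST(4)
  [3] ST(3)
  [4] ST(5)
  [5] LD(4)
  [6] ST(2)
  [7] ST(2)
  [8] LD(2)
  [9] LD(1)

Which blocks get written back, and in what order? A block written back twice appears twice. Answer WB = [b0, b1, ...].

WB = [5, 4]

0: R B1 → L1 miss [-]
1: R B4 → L1 miss [-]
2: W B4 → L1 hit [D]
3: W B3 → L0 miss [D]
4: W B5 → L2 miss [D]
5: R B4 → L1 hit [D]
6: W B2 → L2 miss wb→B5 [D]
7: W B2 → L2 hit [D]
8: R B2 → L2 hit [D]
9: R B1 → L1 miss wb→B4 [-]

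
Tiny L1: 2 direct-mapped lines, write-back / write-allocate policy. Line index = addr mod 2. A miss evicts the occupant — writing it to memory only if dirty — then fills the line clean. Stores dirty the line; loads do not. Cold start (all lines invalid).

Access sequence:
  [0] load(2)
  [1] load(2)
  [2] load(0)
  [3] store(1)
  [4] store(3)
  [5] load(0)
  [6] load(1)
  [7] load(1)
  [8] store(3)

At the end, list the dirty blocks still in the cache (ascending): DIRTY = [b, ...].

DIRTY = [3]

0: R B2 -> L0 miss  d=-]
1: R B2 -> L0 hit  d=-]
2: R B0 -> L0 miss  d=-]
3: W B1 -> L1 miss  d=D]
4: W B3 -> L1 miss wb->B1  d=D]
5: R B0 -> L0 hit  d=-]
6: R B1 -> L1 miss wb->B3  d=-]
7: R B1 -> L1 hit  d=-]
8: W B3 -> L1 miss  d=D]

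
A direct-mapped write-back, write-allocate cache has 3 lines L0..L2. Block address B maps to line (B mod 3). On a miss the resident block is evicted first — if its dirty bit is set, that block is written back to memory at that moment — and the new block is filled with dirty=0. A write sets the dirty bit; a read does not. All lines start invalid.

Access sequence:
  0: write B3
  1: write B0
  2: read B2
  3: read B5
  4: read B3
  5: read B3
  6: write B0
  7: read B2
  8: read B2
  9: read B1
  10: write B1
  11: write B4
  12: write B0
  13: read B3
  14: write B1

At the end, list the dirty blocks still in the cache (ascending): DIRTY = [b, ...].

0: W B3 → L0 miss [D]
1: W B0 → L0 miss wb→B3 [D]
2: R B2 → L2 miss [-]
3: R B5 → L2 miss [-]
4: R B3 → L0 miss wb→B0 [-]
5: R B3 → L0 hit [-]
6: W B0 → L0 miss [D]
7: R B2 → L2 miss [-]
8: R B2 → L2 hit [-]
9: R B1 → L1 miss [-]
10: W B1 → L1 hit [D]
11: W B4 → L1 miss wb→B1 [D]
12: W B0 → L0 hit [D]
13: R B3 → L0 miss wb→B0 [-]
14: W B1 → L1 miss wb→B4 [D]

DIRTY = [1]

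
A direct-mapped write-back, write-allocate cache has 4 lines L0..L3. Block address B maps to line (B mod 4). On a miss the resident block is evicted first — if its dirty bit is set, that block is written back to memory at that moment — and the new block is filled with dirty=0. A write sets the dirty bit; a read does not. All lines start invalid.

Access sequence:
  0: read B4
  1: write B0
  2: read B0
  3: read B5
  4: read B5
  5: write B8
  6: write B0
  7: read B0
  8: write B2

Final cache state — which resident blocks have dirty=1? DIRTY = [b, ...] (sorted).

DIRTY = [0, 2]

0: R B4 → L0 miss [-]
1: W B0 → L0 miss [D]
2: R B0 → L0 hit [D]
3: R B5 → L1 miss [-]
4: R B5 → L1 hit [-]
5: W B8 → L0 miss wb→B0 [D]
6: W B0 → L0 miss wb→B8 [D]
7: R B0 → L0 hit [D]
8: W B2 → L2 miss [D]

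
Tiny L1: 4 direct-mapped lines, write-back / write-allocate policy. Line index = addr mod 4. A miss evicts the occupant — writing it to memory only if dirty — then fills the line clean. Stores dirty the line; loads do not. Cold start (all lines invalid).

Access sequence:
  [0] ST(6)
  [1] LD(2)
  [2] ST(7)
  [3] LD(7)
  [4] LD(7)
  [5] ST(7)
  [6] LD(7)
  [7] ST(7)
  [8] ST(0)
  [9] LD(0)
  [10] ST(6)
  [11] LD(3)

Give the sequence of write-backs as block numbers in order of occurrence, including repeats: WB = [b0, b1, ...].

WB = [6, 7]

  0 | W B6 → L2 miss [D]
  1 | R B2 → L2 miss wb→B6 [-]
  2 | W B7 → L3 miss [D]
  3 | R B7 → L3 hit [D]
  4 | R B7 → L3 hit [D]
  5 | W B7 → L3 hit [D]
  6 | R B7 → L3 hit [D]
  7 | W B7 → L3 hit [D]
  8 | W B0 → L0 miss [D]
  9 | R B0 → L0 hit [D]
  10 | W B6 → L2 miss [D]
  11 | R B3 → L3 miss wb→B7 [-]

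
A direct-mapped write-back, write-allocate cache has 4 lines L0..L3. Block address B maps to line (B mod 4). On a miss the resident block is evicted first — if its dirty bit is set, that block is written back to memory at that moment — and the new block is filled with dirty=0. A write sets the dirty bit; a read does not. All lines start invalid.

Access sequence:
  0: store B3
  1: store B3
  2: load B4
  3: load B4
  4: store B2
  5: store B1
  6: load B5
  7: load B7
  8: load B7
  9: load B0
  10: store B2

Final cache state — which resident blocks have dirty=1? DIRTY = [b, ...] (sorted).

DIRTY = [2]

0: W B3 -> L3 miss  d=D]
1: W B3 -> L3 hit  d=D]
2: R B4 -> L0 miss  d=-]
3: R B4 -> L0 hit  d=-]
4: W B2 -> L2 miss  d=D]
5: W B1 -> L1 miss  d=D]
6: R B5 -> L1 miss wb->B1  d=-]
7: R B7 -> L3 miss wb->B3  d=-]
8: R B7 -> L3 hit  d=-]
9: R B0 -> L0 miss  d=-]
10: W B2 -> L2 hit  d=D]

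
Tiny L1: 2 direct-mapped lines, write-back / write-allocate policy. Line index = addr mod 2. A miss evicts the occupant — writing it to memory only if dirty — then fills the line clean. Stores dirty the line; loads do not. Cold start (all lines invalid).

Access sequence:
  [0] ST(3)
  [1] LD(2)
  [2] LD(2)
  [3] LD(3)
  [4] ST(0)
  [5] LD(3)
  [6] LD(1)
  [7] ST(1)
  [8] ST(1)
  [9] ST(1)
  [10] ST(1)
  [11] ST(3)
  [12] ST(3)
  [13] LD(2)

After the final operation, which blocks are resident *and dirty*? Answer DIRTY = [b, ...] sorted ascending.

DIRTY = [3]

0: W B3 -> L1 miss  d=D]
1: R B2 -> L0 miss  d=-]
2: R B2 -> L0 hit  d=-]
3: R B3 -> L1 hit  d=D]
4: W B0 -> L0 miss  d=D]
5: R B3 -> L1 hit  d=D]
6: R B1 -> L1 miss wb->B3  d=-]
7: W B1 -> L1 hit  d=D]
8: W B1 -> L1 hit  d=D]
9: W B1 -> L1 hit  d=D]
10: W B1 -> L1 hit  d=D]
11: W B3 -> L1 miss wb->B1  d=D]
12: W B3 -> L1 hit  d=D]
13: R B2 -> L0 miss wb->B0  d=-]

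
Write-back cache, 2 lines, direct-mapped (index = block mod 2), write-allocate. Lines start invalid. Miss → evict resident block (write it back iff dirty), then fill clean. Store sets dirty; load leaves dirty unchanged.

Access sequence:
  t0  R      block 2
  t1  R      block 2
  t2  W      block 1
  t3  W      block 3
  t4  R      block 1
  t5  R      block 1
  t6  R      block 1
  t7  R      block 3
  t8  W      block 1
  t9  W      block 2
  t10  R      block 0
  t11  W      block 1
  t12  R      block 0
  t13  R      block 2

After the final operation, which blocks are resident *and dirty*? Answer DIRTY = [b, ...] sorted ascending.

DIRTY = [1]

  0 | R B2 → L0 miss [-]
  1 | R B2 → L0 hit [-]
  2 | W B1 → L1 miss [D]
  3 | W B3 → L1 miss wb→B1 [D]
  4 | R B1 → L1 miss wb→B3 [-]
  5 | R B1 → L1 hit [-]
  6 | R B1 → L1 hit [-]
  7 | R B3 → L1 miss [-]
  8 | W B1 → L1 miss [D]
  9 | W B2 → L0 hit [D]
  10 | R B0 → L0 miss wb→B2 [-]
  11 | W B1 → L1 hit [D]
  12 | R B0 → L0 hit [-]
  13 | R B2 → L0 miss [-]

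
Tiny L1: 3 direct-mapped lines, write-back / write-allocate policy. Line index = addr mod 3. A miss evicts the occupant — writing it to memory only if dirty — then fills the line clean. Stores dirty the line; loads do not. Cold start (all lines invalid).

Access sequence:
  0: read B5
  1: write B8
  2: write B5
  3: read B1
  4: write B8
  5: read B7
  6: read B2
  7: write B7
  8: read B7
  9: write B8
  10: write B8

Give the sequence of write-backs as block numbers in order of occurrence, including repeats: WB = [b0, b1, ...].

WB = [8, 5, 8]

  0 | R B5 → L2 miss [-]
  1 | W B8 → L2 miss [D]
  2 | W B5 → L2 miss wb→B8 [D]
  3 | R B1 → L1 miss [-]
  4 | W B8 → L2 miss wb→B5 [D]
  5 | R B7 → L1 miss [-]
  6 | R B2 → L2 miss wb→B8 [-]
  7 | W B7 → L1 hit [D]
  8 | R B7 → L1 hit [D]
  9 | W B8 → L2 miss [D]
  10 | W B8 → L2 hit [D]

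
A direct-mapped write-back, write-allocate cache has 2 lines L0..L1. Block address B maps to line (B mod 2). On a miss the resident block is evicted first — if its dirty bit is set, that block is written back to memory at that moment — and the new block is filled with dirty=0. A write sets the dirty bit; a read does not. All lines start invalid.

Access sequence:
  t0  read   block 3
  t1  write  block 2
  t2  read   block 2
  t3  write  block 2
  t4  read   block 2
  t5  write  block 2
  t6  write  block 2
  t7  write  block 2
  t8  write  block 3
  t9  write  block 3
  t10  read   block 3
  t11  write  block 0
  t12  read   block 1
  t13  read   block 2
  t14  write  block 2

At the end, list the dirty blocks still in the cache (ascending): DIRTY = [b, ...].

0: R B3 → L1 miss [-]
1: W B2 → L0 miss [D]
2: R B2 → L0 hit [D]
3: W B2 → L0 hit [D]
4: R B2 → L0 hit [D]
5: W B2 → L0 hit [D]
6: W B2 → L0 hit [D]
7: W B2 → L0 hit [D]
8: W B3 → L1 hit [D]
9: W B3 → L1 hit [D]
10: R B3 → L1 hit [D]
11: W B0 → L0 miss wb→B2 [D]
12: R B1 → L1 miss wb→B3 [-]
13: R B2 → L0 miss wb→B0 [-]
14: W B2 → L0 hit [D]

DIRTY = [2]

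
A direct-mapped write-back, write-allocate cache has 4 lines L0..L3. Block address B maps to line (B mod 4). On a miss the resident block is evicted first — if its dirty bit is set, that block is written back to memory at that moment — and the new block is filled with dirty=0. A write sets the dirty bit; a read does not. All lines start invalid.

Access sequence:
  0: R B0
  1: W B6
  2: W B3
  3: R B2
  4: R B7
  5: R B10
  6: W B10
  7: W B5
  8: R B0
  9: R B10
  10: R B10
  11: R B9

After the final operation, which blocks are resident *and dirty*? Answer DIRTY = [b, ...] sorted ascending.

DIRTY = [10]

  0 | R B0 → L0 miss [-]
  1 | W B6 → L2 miss [D]
  2 | W B3 → L3 miss [D]
  3 | R B2 → L2 miss wb→B6 [-]
  4 | R B7 → L3 miss wb→B3 [-]
  5 | R B10 → L2 miss [-]
  6 | W B10 → L2 hit [D]
  7 | W B5 → L1 miss [D]
  8 | R B0 → L0 hit [-]
  9 | R B10 → L2 hit [D]
  10 | R B10 → L2 hit [D]
  11 | R B9 → L1 miss wb→B5 [-]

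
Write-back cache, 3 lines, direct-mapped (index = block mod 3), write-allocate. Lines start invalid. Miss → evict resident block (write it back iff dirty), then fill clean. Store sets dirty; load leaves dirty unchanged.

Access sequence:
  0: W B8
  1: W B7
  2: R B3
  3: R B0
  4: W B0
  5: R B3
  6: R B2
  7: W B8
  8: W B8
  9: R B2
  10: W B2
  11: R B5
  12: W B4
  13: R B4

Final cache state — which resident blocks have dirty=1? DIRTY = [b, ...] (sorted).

0: W B8 -> L2 miss  d=D]
1: W B7 -> L1 miss  d=D]
2: R B3 -> L0 miss  d=-]
3: R B0 -> L0 miss  d=-]
4: W B0 -> L0 hit  d=D]
5: R B3 -> L0 miss wb->B0  d=-]
6: R B2 -> L2 miss wb->B8  d=-]
7: W B8 -> L2 miss  d=D]
8: W B8 -> L2 hit  d=D]
9: R B2 -> L2 miss wb->B8  d=-]
10: W B2 -> L2 hit  d=D]
11: R B5 -> L2 miss wb->B2  d=-]
12: W B4 -> L1 miss wb->B7  d=D]
13: R B4 -> L1 hit  d=D]

DIRTY = [4]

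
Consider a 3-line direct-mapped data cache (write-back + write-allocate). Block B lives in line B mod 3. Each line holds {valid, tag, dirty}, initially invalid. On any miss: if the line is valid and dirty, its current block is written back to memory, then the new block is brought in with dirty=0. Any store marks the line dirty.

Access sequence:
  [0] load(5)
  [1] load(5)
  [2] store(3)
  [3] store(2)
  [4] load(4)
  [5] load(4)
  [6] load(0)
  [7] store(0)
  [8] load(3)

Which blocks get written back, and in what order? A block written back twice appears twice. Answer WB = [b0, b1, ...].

0: R B5 -> L2 miss  d=-]
1: R B5 -> L2 hit  d=-]
2: W B3 -> L0 miss  d=D]
3: W B2 -> L2 miss  d=D]
4: R B4 -> L1 miss  d=-]
5: R B4 -> L1 hit  d=-]
6: R B0 -> L0 miss wb->B3  d=-]
7: W B0 -> L0 hit  d=D]
8: R B3 -> L0 miss wb->B0  d=-]

WB = [3, 0]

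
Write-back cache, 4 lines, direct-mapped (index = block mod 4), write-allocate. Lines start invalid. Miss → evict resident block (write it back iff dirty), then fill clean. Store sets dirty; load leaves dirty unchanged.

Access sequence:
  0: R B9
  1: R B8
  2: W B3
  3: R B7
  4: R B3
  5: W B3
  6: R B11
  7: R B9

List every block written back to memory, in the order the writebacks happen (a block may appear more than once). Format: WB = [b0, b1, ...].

WB = [3, 3]

0: R B9 → L1 miss [-]
1: R B8 → L0 miss [-]
2: W B3 → L3 miss [D]
3: R B7 → L3 miss wb→B3 [-]
4: R B3 → L3 miss [-]
5: W B3 → L3 hit [D]
6: R B11 → L3 miss wb→B3 [-]
7: R B9 → L1 hit [-]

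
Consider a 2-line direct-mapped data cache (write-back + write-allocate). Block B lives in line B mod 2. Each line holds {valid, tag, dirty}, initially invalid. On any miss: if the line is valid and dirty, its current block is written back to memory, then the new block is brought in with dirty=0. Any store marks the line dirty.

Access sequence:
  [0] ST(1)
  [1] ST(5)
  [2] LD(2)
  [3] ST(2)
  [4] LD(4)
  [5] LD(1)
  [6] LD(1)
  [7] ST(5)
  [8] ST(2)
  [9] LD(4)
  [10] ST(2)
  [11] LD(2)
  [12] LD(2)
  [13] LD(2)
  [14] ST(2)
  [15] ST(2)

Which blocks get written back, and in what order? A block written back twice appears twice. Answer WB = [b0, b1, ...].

0: W B1 → L1 miss [D]
1: W B5 → L1 miss wb→B1 [D]
2: R B2 → L0 miss [-]
3: W B2 → L0 hit [D]
4: R B4 → L0 miss wb→B2 [-]
5: R B1 → L1 miss wb→B5 [-]
6: R B1 → L1 hit [-]
7: W B5 → L1 miss [D]
8: W B2 → L0 miss [D]
9: R B4 → L0 miss wb→B2 [-]
10: W B2 → L0 miss [D]
11: R B2 → L0 hit [D]
12: R B2 → L0 hit [D]
13: R B2 → L0 hit [D]
14: W B2 → L0 hit [D]
15: W B2 → L0 hit [D]

WB = [1, 2, 5, 2]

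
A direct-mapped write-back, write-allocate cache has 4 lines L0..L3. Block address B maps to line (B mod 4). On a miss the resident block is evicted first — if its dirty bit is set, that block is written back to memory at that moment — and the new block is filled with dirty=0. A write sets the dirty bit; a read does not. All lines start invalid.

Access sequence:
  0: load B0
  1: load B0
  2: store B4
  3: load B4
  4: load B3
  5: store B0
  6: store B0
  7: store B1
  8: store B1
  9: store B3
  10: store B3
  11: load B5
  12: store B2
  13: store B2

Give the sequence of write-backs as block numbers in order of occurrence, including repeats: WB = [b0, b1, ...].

  0 | R B0 → L0 miss [-]
  1 | R B0 → L0 hit [-]
  2 | W B4 → L0 miss [D]
  3 | R B4 → L0 hit [D]
  4 | R B3 → L3 miss [-]
  5 | W B0 → L0 miss wb→B4 [D]
  6 | W B0 → L0 hit [D]
  7 | W B1 → L1 miss [D]
  8 | W B1 → L1 hit [D]
  9 | W B3 → L3 hit [D]
  10 | W B3 → L3 hit [D]
  11 | R B5 → L1 miss wb→B1 [-]
  12 | W B2 → L2 miss [D]
  13 | W B2 → L2 hit [D]

WB = [4, 1]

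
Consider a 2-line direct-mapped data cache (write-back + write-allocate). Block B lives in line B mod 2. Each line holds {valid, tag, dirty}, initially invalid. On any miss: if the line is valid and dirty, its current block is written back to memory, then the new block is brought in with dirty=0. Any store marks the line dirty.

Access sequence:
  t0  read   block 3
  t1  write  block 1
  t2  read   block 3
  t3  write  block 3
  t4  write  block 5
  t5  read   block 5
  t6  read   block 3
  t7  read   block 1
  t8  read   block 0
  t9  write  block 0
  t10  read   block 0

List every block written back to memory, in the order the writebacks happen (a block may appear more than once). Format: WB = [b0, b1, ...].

0: R B3 → L1 miss [-]
1: W B1 → L1 miss [D]
2: R B3 → L1 miss wb→B1 [-]
3: W B3 → L1 hit [D]
4: W B5 → L1 miss wb→B3 [D]
5: R B5 → L1 hit [D]
6: R B3 → L1 miss wb→B5 [-]
7: R B1 → L1 miss [-]
8: R B0 → L0 miss [-]
9: W B0 → L0 hit [D]
10: R B0 → L0 hit [D]

WB = [1, 3, 5]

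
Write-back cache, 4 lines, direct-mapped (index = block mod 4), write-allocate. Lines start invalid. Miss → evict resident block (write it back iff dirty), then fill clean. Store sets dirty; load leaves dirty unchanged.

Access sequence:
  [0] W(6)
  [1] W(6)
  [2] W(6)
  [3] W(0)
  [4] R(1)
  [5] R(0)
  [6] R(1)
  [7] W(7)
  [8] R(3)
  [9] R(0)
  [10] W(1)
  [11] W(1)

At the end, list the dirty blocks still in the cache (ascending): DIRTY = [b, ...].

  0 | W B6 → L2 miss [D]
  1 | W B6 → L2 hit [D]
  2 | W B6 → L2 hit [D]
  3 | W B0 → L0 miss [D]
  4 | R B1 → L1 miss [-]
  5 | R B0 → L0 hit [D]
  6 | R B1 → L1 hit [-]
  7 | W B7 → L3 miss [D]
  8 | R B3 → L3 miss wb→B7 [-]
  9 | R B0 → L0 hit [D]
  10 | W B1 → L1 hit [D]
  11 | W B1 → L1 hit [D]

DIRTY = [0, 1, 6]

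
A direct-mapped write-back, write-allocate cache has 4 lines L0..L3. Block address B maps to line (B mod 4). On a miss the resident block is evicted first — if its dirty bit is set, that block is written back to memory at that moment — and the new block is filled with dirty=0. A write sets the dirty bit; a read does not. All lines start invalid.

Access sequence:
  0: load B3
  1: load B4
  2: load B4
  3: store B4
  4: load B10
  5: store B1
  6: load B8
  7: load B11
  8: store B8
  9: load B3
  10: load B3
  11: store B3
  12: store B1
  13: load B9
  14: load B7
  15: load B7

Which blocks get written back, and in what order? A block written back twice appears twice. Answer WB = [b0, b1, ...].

WB = [4, 1, 3]

  0 | R B3 → L3 miss [-]
  1 | R B4 → L0 miss [-]
  2 | R B4 → L0 hit [-]
  3 | W B4 → L0 hit [D]
  4 | R B10 → L2 miss [-]
  5 | W B1 → L1 miss [D]
  6 | R B8 → L0 miss wb→B4 [-]
  7 | R B11 → L3 miss [-]
  8 | W B8 → L0 hit [D]
  9 | R B3 → L3 miss [-]
  10 | R B3 → L3 hit [-]
  11 | W B3 → L3 hit [D]
  12 | W B1 → L1 hit [D]
  13 | R B9 → L1 miss wb→B1 [-]
  14 | R B7 → L3 miss wb→B3 [-]
  15 | R B7 → L3 hit [-]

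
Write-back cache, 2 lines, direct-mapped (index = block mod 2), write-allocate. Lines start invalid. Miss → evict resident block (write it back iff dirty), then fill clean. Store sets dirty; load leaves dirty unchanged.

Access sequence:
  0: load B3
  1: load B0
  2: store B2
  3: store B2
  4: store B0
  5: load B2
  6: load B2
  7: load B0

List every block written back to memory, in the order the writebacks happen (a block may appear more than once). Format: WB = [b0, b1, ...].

WB = [2, 0]

0: R B3 → L1 miss [-]
1: R B0 → L0 miss [-]
2: W B2 → L0 miss [D]
3: W B2 → L0 hit [D]
4: W B0 → L0 miss wb→B2 [D]
5: R B2 → L0 miss wb→B0 [-]
6: R B2 → L0 hit [-]
7: R B0 → L0 miss [-]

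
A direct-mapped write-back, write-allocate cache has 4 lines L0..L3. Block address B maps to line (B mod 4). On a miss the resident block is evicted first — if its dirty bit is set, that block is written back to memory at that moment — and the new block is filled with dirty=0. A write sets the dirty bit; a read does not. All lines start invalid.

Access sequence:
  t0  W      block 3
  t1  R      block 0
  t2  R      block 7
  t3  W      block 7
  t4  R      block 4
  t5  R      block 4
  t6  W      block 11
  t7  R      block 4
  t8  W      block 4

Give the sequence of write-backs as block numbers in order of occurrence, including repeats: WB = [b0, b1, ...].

0: W B3 → L3 miss [D]
1: R B0 → L0 miss [-]
2: R B7 → L3 miss wb→B3 [-]
3: W B7 → L3 hit [D]
4: R B4 → L0 miss [-]
5: R B4 → L0 hit [-]
6: W B11 → L3 miss wb→B7 [D]
7: R B4 → L0 hit [-]
8: W B4 → L0 hit [D]

WB = [3, 7]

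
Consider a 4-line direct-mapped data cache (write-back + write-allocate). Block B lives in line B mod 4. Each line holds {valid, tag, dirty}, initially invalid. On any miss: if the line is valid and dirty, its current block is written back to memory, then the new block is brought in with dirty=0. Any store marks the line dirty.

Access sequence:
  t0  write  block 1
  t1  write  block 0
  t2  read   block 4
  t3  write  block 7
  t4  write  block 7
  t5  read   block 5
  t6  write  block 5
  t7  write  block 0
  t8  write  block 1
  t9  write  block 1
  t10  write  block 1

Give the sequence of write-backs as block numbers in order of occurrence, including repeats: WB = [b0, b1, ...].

0: W B1 -> L1 miss  d=D]
1: W B0 -> L0 miss  d=D]
2: R B4 -> L0 miss wb->B0  d=-]
3: W B7 -> L3 miss  d=D]
4: W B7 -> L3 hit  d=D]
5: R B5 -> L1 miss wb->B1  d=-]
6: W B5 -> L1 hit  d=D]
7: W B0 -> L0 miss  d=D]
8: W B1 -> L1 miss wb->B5  d=D]
9: W B1 -> L1 hit  d=D]
10: W B1 -> L1 hit  d=D]

WB = [0, 1, 5]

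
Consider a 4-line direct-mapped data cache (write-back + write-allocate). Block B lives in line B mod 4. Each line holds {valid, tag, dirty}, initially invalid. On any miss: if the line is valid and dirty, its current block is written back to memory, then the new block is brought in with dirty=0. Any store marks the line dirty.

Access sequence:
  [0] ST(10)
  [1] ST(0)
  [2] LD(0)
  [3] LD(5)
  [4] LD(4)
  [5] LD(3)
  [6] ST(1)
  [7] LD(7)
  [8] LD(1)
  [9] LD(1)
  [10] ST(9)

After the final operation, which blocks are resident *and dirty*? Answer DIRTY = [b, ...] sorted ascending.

DIRTY = [9, 10]

0: W B10 → L2 miss [D]
1: W B0 → L0 miss [D]
2: R B0 → L0 hit [D]
3: R B5 → L1 miss [-]
4: R B4 → L0 miss wb→B0 [-]
5: R B3 → L3 miss [-]
6: W B1 → L1 miss [D]
7: R B7 → L3 miss [-]
8: R B1 → L1 hit [D]
9: R B1 → L1 hit [D]
10: W B9 → L1 miss wb→B1 [D]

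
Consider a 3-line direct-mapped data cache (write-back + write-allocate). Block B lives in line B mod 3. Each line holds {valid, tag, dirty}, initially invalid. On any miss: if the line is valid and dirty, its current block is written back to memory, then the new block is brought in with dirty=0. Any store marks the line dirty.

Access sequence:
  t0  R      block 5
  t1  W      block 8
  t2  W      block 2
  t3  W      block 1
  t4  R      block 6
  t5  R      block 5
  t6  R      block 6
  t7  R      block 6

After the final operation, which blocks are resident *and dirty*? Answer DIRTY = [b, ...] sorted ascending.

0: R B5 -> L2 miss  d=-]
1: W B8 -> L2 miss  d=D]
2: W B2 -> L2 miss wb->B8  d=D]
3: W B1 -> L1 miss  d=D]
4: R B6 -> L0 miss  d=-]
5: R B5 -> L2 miss wb->B2  d=-]
6: R B6 -> L0 hit  d=-]
7: R B6 -> L0 hit  d=-]

DIRTY = [1]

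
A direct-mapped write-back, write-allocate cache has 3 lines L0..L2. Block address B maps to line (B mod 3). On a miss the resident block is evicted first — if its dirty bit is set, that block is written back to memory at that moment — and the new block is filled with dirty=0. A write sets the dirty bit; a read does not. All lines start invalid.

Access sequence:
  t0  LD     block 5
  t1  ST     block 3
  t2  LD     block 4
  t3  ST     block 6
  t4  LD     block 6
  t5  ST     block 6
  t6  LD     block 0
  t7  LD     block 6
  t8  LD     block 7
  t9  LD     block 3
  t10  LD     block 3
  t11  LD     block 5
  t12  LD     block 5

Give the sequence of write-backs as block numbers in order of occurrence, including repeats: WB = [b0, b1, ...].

WB = [3, 6]

  0 | R B5 → L2 miss [-]
  1 | W B3 → L0 miss [D]
  2 | R B4 → L1 miss [-]
  3 | W B6 → L0 miss wb→B3 [D]
  4 | R B6 → L0 hit [D]
  5 | W B6 → L0 hit [D]
  6 | R B0 → L0 miss wb→B6 [-]
  7 | R B6 → L0 miss [-]
  8 | R B7 → L1 miss [-]
  9 | R B3 → L0 miss [-]
  10 | R B3 → L0 hit [-]
  11 | R B5 → L2 hit [-]
  12 | R B5 → L2 hit [-]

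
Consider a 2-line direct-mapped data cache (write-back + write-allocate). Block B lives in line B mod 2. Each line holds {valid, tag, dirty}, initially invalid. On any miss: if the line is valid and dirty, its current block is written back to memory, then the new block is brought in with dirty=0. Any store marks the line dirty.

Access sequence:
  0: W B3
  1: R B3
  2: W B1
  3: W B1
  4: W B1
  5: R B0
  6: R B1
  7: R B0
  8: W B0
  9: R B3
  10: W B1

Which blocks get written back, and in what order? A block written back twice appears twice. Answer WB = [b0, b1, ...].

0: W B3 → L1 miss [D]
1: R B3 → L1 hit [D]
2: W B1 → L1 miss wb→B3 [D]
3: W B1 → L1 hit [D]
4: W B1 → L1 hit [D]
5: R B0 → L0 miss [-]
6: R B1 → L1 hit [D]
7: R B0 → L0 hit [-]
8: W B0 → L0 hit [D]
9: R B3 → L1 miss wb→B1 [-]
10: W B1 → L1 miss [D]

WB = [3, 1]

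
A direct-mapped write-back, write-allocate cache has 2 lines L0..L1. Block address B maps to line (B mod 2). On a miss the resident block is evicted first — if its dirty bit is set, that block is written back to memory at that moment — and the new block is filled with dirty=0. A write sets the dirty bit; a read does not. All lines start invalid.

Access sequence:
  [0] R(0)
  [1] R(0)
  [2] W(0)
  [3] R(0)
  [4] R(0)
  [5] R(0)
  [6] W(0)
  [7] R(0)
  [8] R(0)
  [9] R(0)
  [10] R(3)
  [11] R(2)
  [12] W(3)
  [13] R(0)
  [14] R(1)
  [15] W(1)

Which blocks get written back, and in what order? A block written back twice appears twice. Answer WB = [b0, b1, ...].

0: R B0 → L0 miss [-]
1: R B0 → L0 hit [-]
2: W B0 → L0 hit [D]
3: R B0 → L0 hit [D]
4: R B0 → L0 hit [D]
5: R B0 → L0 hit [D]
6: W B0 → L0 hit [D]
7: R B0 → L0 hit [D]
8: R B0 → L0 hit [D]
9: R B0 → L0 hit [D]
10: R B3 → L1 miss [-]
11: R B2 → L0 miss wb→B0 [-]
12: W B3 → L1 hit [D]
13: R B0 → L0 miss [-]
14: R B1 → L1 miss wb→B3 [-]
15: W B1 → L1 hit [D]

WB = [0, 3]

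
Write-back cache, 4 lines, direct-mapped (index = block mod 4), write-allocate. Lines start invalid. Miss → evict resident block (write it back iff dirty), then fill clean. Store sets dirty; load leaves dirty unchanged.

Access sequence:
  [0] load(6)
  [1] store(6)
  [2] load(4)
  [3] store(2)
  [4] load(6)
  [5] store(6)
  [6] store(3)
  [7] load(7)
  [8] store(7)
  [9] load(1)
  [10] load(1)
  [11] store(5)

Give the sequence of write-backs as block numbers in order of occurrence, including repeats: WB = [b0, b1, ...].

WB = [6, 2, 3]

0: R B6 → L2 miss [-]
1: W B6 → L2 hit [D]
2: R B4 → L0 miss [-]
3: W B2 → L2 miss wb→B6 [D]
4: R B6 → L2 miss wb→B2 [-]
5: W B6 → L2 hit [D]
6: W B3 → L3 miss [D]
7: R B7 → L3 miss wb→B3 [-]
8: W B7 → L3 hit [D]
9: R B1 → L1 miss [-]
10: R B1 → L1 hit [-]
11: W B5 → L1 miss [D]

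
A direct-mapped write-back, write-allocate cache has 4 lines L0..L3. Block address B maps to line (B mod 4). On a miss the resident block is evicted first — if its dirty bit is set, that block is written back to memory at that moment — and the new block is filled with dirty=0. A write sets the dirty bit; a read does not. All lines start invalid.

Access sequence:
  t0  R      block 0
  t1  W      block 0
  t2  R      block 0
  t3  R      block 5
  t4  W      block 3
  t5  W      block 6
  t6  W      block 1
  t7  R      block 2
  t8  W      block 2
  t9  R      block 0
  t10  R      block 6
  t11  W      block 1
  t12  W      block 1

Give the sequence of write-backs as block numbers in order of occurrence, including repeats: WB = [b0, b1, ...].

WB = [6, 2]

  0 | R B0 → L0 miss [-]
  1 | W B0 → L0 hit [D]
  2 | R B0 → L0 hit [D]
  3 | R B5 → L1 miss [-]
  4 | W B3 → L3 miss [D]
  5 | W B6 → L2 miss [D]
  6 | W B1 → L1 miss [D]
  7 | R B2 → L2 miss wb→B6 [-]
  8 | W B2 → L2 hit [D]
  9 | R B0 → L0 hit [D]
  10 | R B6 → L2 miss wb→B2 [-]
  11 | W B1 → L1 hit [D]
  12 | W B1 → L1 hit [D]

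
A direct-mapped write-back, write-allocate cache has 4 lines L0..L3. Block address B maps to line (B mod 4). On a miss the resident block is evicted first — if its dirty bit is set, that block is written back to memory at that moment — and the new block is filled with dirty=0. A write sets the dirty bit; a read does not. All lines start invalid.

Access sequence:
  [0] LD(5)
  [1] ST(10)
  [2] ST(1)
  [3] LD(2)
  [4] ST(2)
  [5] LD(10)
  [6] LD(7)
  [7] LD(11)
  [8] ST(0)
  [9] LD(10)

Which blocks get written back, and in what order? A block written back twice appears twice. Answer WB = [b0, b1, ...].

WB = [10, 2]

  0 | R B5 → L1 miss [-]
  1 | W B10 → L2 miss [D]
  2 | W B1 → L1 miss [D]
  3 | R B2 → L2 miss wb→B10 [-]
  4 | W B2 → L2 hit [D]
  5 | R B10 → L2 miss wb→B2 [-]
  6 | R B7 → L3 miss [-]
  7 | R B11 → L3 miss [-]
  8 | W B0 → L0 miss [D]
  9 | R B10 → L2 hit [-]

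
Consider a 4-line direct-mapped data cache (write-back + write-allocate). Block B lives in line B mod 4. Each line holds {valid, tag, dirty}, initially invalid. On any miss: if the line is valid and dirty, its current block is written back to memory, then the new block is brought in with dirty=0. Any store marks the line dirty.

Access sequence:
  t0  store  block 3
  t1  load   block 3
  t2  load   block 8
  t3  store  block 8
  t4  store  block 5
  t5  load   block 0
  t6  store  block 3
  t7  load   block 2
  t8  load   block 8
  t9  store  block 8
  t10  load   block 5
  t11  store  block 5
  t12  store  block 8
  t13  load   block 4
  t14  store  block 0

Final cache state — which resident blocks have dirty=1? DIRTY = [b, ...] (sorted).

DIRTY = [0, 3, 5]

0: W B3 -> L3 miss  d=D]
1: R B3 -> L3 hit  d=D]
2: R B8 -> L0 miss  d=-]
3: W B8 -> L0 hit  d=D]
4: W B5 -> L1 miss  d=D]
5: R B0 -> L0 miss wb->B8  d=-]
6: W B3 -> L3 hit  d=D]
7: R B2 -> L2 miss  d=-]
8: R B8 -> L0 miss  d=-]
9: W B8 -> L0 hit  d=D]
10: R B5 -> L1 hit  d=D]
11: W B5 -> L1 hit  d=D]
12: W B8 -> L0 hit  d=D]
13: R B4 -> L0 miss wb->B8  d=-]
14: W B0 -> L0 miss  d=D]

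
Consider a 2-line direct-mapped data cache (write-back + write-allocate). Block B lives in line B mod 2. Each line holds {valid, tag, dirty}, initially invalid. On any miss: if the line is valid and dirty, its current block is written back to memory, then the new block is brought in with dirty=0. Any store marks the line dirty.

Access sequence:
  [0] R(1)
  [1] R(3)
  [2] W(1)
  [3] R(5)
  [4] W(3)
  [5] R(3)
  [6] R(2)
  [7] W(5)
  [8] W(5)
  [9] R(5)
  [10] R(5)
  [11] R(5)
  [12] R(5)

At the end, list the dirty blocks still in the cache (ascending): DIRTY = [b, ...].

0: R B1 → L1 miss [-]
1: R B3 → L1 miss [-]
2: W B1 → L1 miss [D]
3: R B5 → L1 miss wb→B1 [-]
4: W B3 → L1 miss [D]
5: R B3 → L1 hit [D]
6: R B2 → L0 miss [-]
7: W B5 → L1 miss wb→B3 [D]
8: W B5 → L1 hit [D]
9: R B5 → L1 hit [D]
10: R B5 → L1 hit [D]
11: R B5 → L1 hit [D]
12: R B5 → L1 hit [D]

DIRTY = [5]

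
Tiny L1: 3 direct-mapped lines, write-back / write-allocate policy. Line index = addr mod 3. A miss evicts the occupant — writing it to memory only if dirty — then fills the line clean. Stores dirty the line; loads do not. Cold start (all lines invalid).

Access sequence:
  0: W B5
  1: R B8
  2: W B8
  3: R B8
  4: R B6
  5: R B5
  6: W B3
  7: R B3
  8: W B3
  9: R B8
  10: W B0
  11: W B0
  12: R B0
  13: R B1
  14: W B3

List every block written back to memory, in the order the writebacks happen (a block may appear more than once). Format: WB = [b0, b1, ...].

0: W B5 -> L2 miss  d=D]
1: R B8 -> L2 miss wb->B5  d=-]
2: W B8 -> L2 hit  d=D]
3: R B8 -> L2 hit  d=D]
4: R B6 -> L0 miss  d=-]
5: R B5 -> L2 miss wb->B8  d=-]
6: W B3 -> L0 miss  d=D]
7: R B3 -> L0 hit  d=D]
8: W B3 -> L0 hit  d=D]
9: R B8 -> L2 miss  d=-]
10: W B0 -> L0 miss wb->B3  d=D]
11: W B0 -> L0 hit  d=D]
12: R B0 -> L0 hit  d=D]
13: R B1 -> L1 miss  d=-]
14: W B3 -> L0 miss wb->B0  d=D]

WB = [5, 8, 3, 0]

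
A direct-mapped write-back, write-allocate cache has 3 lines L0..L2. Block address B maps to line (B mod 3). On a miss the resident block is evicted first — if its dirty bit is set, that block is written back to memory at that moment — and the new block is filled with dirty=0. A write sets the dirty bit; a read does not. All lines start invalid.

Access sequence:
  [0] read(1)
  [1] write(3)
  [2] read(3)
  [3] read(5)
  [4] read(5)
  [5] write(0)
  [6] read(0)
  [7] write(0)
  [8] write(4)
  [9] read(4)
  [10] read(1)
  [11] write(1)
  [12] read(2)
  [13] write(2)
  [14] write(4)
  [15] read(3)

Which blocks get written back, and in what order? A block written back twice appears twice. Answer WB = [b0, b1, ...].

WB = [3, 4, 1, 0]

0: R B1 → L1 miss [-]
1: W B3 → L0 miss [D]
2: R B3 → L0 hit [D]
3: R B5 → L2 miss [-]
4: R B5 → L2 hit [-]
5: W B0 → L0 miss wb→B3 [D]
6: R B0 → L0 hit [D]
7: W B0 → L0 hit [D]
8: W B4 → L1 miss [D]
9: R B4 → L1 hit [D]
10: R B1 → L1 miss wb→B4 [-]
11: W B1 → L1 hit [D]
12: R B2 → L2 miss [-]
13: W B2 → L2 hit [D]
14: W B4 → L1 miss wb→B1 [D]
15: R B3 → L0 miss wb→B0 [-]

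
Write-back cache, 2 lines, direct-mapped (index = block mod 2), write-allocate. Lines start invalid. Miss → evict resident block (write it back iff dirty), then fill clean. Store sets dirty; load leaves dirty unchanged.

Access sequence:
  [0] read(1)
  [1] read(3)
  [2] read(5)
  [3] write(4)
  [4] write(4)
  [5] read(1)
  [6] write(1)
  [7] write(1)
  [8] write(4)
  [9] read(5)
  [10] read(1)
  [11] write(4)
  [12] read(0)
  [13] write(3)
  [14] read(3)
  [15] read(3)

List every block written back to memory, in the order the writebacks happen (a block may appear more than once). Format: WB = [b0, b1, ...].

  0 | R B1 → L1 miss [-]
  1 | R B3 → L1 miss [-]
  2 | R B5 → L1 miss [-]
  3 | W B4 → L0 miss [D]
  4 | W B4 → L0 hit [D]
  5 | R B1 → L1 miss [-]
  6 | W B1 → L1 hit [D]
  7 | W B1 → L1 hit [D]
  8 | W B4 → L0 hit [D]
  9 | R B5 → L1 miss wb→B1 [-]
  10 | R B1 → L1 miss [-]
  11 | W B4 → L0 hit [D]
  12 | R B0 → L0 miss wb→B4 [-]
  13 | W B3 → L1 miss [D]
  14 | R B3 → L1 hit [D]
  15 | R B3 → L1 hit [D]

WB = [1, 4]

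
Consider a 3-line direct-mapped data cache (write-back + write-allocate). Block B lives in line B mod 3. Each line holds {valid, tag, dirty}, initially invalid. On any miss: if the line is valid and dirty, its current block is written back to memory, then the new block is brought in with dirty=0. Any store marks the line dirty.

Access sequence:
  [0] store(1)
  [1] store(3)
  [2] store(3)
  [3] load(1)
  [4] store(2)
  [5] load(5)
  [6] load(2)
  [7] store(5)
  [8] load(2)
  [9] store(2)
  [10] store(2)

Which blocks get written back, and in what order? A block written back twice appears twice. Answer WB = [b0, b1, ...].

WB = [2, 5]

  0 | W B1 → L1 miss [D]
  1 | W B3 → L0 miss [D]
  2 | W B3 → L0 hit [D]
  3 | R B1 → L1 hit [D]
  4 | W B2 → L2 miss [D]
  5 | R B5 → L2 miss wb→B2 [-]
  6 | R B2 → L2 miss [-]
  7 | W B5 → L2 miss [D]
  8 | R B2 → L2 miss wb→B5 [-]
  9 | W B2 → L2 hit [D]
  10 | W B2 → L2 hit [D]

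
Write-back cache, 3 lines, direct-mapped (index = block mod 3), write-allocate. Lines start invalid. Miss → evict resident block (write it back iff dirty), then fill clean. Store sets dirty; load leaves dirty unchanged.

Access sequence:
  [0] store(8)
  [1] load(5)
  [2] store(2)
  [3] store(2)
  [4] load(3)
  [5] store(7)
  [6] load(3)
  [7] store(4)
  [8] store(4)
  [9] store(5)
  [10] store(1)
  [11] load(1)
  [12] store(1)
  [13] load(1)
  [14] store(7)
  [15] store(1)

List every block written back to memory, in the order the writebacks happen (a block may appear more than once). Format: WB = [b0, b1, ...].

  0 | W B8 → L2 miss [D]
  1 | R B5 → L2 miss wb→B8 [-]
  2 | W B2 → L2 miss [D]
  3 | W B2 → L2 hit [D]
  4 | R B3 → L0 miss [-]
  5 | W B7 → L1 miss [D]
  6 | R B3 → L0 hit [-]
  7 | W B4 → L1 miss wb→B7 [D]
  8 | W B4 → L1 hit [D]
  9 | W B5 → L2 miss wb→B2 [D]
  10 | W B1 → L1 miss wb→B4 [D]
  11 | R B1 → L1 hit [D]
  12 | W B1 → L1 hit [D]
  13 | R B1 → L1 hit [D]
  14 | W B7 → L1 miss wb→B1 [D]
  15 | W B1 → L1 miss wb→B7 [D]

WB = [8, 7, 2, 4, 1, 7]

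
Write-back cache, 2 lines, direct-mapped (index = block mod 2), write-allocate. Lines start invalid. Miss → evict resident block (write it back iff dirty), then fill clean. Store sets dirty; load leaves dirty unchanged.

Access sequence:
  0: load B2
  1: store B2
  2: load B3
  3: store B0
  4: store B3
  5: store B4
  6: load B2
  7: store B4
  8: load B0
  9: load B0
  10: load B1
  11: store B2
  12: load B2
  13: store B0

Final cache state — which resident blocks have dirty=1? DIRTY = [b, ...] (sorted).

  0 | R B2 → L0 miss [-]
  1 | W B2 → L0 hit [D]
  2 | R B3 → L1 miss [-]
  3 | W B0 → L0 miss wb→B2 [D]
  4 | W B3 → L1 hit [D]
  5 | W B4 → L0 miss wb→B0 [D]
  6 | R B2 → L0 miss wb→B4 [-]
  7 | W B4 → L0 miss [D]
  8 | R B0 → L0 miss wb→B4 [-]
  9 | R B0 → L0 hit [-]
  10 | R B1 → L1 miss wb→B3 [-]
  11 | W B2 → L0 miss [D]
  12 | R B2 → L0 hit [D]
  13 | W B0 → L0 miss wb→B2 [D]

DIRTY = [0]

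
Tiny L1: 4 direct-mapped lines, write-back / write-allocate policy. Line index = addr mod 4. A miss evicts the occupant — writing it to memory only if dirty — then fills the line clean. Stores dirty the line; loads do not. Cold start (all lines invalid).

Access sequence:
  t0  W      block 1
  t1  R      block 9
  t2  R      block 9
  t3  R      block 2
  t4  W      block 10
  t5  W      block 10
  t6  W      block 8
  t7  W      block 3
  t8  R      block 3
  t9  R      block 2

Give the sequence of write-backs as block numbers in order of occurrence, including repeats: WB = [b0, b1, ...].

WB = [1, 10]

0: W B1 -> L1 miss  d=D]
1: R B9 -> L1 miss wb->B1  d=-]
2: R B9 -> L1 hit  d=-]
3: R B2 -> L2 miss  d=-]
4: W B10 -> L2 miss  d=D]
5: W B10 -> L2 hit  d=D]
6: W B8 -> L0 miss  d=D]
7: W B3 -> L3 miss  d=D]
8: R B3 -> L3 hit  d=D]
9: R B2 -> L2 miss wb->B10  d=-]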